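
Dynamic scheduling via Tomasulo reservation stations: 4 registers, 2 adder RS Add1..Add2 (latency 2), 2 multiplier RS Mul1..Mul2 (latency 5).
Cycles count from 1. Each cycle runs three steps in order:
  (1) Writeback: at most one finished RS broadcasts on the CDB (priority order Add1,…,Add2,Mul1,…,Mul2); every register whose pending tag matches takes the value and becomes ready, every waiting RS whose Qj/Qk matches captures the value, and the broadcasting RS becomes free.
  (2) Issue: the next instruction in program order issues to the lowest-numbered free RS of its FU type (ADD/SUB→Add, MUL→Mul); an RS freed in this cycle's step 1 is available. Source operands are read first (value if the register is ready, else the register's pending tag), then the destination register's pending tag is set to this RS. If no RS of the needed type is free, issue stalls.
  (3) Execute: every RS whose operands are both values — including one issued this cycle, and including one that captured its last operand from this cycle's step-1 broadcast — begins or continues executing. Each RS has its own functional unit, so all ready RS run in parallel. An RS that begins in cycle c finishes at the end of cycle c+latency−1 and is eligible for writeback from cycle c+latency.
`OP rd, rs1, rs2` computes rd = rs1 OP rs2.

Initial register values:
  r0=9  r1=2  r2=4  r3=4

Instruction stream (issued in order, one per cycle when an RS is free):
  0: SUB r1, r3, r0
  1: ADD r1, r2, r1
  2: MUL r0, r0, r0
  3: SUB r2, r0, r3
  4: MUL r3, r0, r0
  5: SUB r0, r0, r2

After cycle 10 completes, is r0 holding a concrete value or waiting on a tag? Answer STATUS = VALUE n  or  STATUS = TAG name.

cycle 1: issue SUB r1<-Add1 // r0:9,r1:Add1,r2:4,r3:4
cycle 2: issue ADD r1<-Add2 // r0:9,r1:Add2,r2:4,r3:4
cycle 3: CDB Add1=-5; issue MUL r0<-Mul1 // r0:Mul1,r1:Add2,r2:4,r3:4
cycle 4: issue SUB r2<-Add1 // r0:Mul1,r1:Add2,r2:Add1,r3:4
cycle 5: CDB Add2=-1; issue MUL r3<-Mul2 // r0:Mul1,r1:-1,r2:Add1,r3:Mul2
cycle 6: issue SUB r0<-Add2 // r0:Add2,r1:-1,r2:Add1,r3:Mul2
cycle 7: - // r0:Add2,r1:-1,r2:Add1,r3:Mul2
cycle 8: CDB Mul1=81 // r0:Add2,r1:-1,r2:Add1,r3:Mul2
cycle 9: - // r0:Add2,r1:-1,r2:Add1,r3:Mul2
cycle 10: CDB Add1=77 // r0:Add2,r1:-1,r2:77,r3:Mul2

STATUS = TAG Add2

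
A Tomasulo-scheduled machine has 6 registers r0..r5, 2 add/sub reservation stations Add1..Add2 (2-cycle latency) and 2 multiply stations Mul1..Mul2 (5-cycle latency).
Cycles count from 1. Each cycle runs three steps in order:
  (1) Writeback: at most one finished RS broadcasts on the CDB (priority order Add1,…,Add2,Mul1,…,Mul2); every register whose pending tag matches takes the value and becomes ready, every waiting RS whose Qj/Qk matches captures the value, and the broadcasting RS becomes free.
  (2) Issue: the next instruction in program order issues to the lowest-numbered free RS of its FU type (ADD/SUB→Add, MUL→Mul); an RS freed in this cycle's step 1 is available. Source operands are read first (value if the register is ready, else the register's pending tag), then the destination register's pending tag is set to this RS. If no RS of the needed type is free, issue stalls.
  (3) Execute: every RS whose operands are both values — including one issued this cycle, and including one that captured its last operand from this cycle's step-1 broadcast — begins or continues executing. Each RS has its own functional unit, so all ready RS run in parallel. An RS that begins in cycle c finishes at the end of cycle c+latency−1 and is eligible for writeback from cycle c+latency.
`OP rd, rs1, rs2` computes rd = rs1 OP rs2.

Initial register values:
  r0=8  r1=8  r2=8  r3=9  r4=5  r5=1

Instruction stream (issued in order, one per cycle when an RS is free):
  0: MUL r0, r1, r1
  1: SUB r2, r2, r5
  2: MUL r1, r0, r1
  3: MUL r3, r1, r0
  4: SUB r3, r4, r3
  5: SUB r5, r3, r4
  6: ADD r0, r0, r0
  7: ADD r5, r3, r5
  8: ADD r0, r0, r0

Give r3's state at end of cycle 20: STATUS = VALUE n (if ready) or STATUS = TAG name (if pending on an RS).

STATUS = VALUE -32763

  c1: issue MUL r0<-Mul1  regs: r0:Mul1,r1:8,r2:8,r3:9,r4:5,r5:1
  c2: issue SUB r2<-Add1  regs: r0:Mul1,r1:8,r2:Add1,r3:9,r4:5,r5:1
  c3: issue MUL r1<-Mul2  regs: r0:Mul1,r1:Mul2,r2:Add1,r3:9,r4:5,r5:1
  c4: CDB Add1=7; stall  regs: r0:Mul1,r1:Mul2,r2:7,r3:9,r4:5,r5:1
  c5: stall  regs: r0:Mul1,r1:Mul2,r2:7,r3:9,r4:5,r5:1
  c6: CDB Mul1=64; issue MUL r3<-Mul1  regs: r0:64,r1:Mul2,r2:7,r3:Mul1,r4:5,r5:1
  c7: issue SUB r3<-Add1  regs: r0:64,r1:Mul2,r2:7,r3:Add1,r4:5,r5:1
  c8: issue SUB r5<-Add2  regs: r0:64,r1:Mul2,r2:7,r3:Add1,r4:5,r5:Add2
  c9: stall  regs: r0:64,r1:Mul2,r2:7,r3:Add1,r4:5,r5:Add2
  c10: stall  regs: r0:64,r1:Mul2,r2:7,r3:Add1,r4:5,r5:Add2
  c11: CDB Mul2=512; stall  regs: r0:64,r1:512,r2:7,r3:Add1,r4:5,r5:Add2
  c12: stall  regs: r0:64,r1:512,r2:7,r3:Add1,r4:5,r5:Add2
  c13: stall  regs: r0:64,r1:512,r2:7,r3:Add1,r4:5,r5:Add2
  c14: stall  regs: r0:64,r1:512,r2:7,r3:Add1,r4:5,r5:Add2
  c15: stall  regs: r0:64,r1:512,r2:7,r3:Add1,r4:5,r5:Add2
  c16: CDB Mul1=32768; stall  regs: r0:64,r1:512,r2:7,r3:Add1,r4:5,r5:Add2
  c17: stall  regs: r0:64,r1:512,r2:7,r3:Add1,r4:5,r5:Add2
  c18: CDB Add1=-32763; issue ADD r0<-Add1  regs: r0:Add1,r1:512,r2:7,r3:-32763,r4:5,r5:Add2
  c19: stall  regs: r0:Add1,r1:512,r2:7,r3:-32763,r4:5,r5:Add2
  c20: CDB Add1=128; issue ADD r5<-Add1  regs: r0:128,r1:512,r2:7,r3:-32763,r4:5,r5:Add1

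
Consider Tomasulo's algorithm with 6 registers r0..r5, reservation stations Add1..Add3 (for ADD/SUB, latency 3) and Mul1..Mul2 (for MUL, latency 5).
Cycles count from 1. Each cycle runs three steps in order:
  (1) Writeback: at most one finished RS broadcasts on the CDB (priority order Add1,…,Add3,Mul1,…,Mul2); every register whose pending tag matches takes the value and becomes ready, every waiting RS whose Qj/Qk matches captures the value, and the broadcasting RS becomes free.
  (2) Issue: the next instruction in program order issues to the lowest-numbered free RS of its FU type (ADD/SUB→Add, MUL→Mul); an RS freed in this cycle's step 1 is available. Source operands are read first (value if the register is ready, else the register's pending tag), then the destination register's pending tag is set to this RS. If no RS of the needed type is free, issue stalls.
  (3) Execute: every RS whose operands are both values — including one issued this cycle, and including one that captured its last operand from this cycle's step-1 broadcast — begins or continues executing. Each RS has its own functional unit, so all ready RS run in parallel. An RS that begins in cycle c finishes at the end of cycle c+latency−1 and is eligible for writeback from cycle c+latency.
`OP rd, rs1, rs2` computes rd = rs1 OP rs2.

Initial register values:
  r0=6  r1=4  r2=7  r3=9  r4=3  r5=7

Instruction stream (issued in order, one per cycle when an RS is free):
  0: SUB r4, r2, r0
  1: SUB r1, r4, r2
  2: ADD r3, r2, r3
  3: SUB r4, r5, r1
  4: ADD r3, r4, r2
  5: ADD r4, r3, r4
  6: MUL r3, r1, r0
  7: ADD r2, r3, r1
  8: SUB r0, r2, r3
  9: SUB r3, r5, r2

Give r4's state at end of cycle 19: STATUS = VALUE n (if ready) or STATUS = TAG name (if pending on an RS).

STATUS = VALUE 33

cycle 1: issue SUB r4<-Add1 // r0:6,r1:4,r2:7,r3:9,r4:Add1,r5:7
cycle 2: issue SUB r1<-Add2 // r0:6,r1:Add2,r2:7,r3:9,r4:Add1,r5:7
cycle 3: issue ADD r3<-Add3 // r0:6,r1:Add2,r2:7,r3:Add3,r4:Add1,r5:7
cycle 4: CDB Add1=1; issue SUB r4<-Add1 // r0:6,r1:Add2,r2:7,r3:Add3,r4:Add1,r5:7
cycle 5: stall // r0:6,r1:Add2,r2:7,r3:Add3,r4:Add1,r5:7
cycle 6: CDB Add3=16; issue ADD r3<-Add3 // r0:6,r1:Add2,r2:7,r3:Add3,r4:Add1,r5:7
cycle 7: CDB Add2=-6; issue ADD r4<-Add2 // r0:6,r1:-6,r2:7,r3:Add3,r4:Add2,r5:7
cycle 8: issue MUL r3<-Mul1 // r0:6,r1:-6,r2:7,r3:Mul1,r4:Add2,r5:7
cycle 9: stall // r0:6,r1:-6,r2:7,r3:Mul1,r4:Add2,r5:7
cycle 10: CDB Add1=13; issue ADD r2<-Add1 // r0:6,r1:-6,r2:Add1,r3:Mul1,r4:Add2,r5:7
cycle 11: stall // r0:6,r1:-6,r2:Add1,r3:Mul1,r4:Add2,r5:7
cycle 12: stall // r0:6,r1:-6,r2:Add1,r3:Mul1,r4:Add2,r5:7
cycle 13: CDB Add3=20; issue SUB r0<-Add3 // r0:Add3,r1:-6,r2:Add1,r3:Mul1,r4:Add2,r5:7
cycle 14: CDB Mul1=-36; stall // r0:Add3,r1:-6,r2:Add1,r3:-36,r4:Add2,r5:7
cycle 15: stall // r0:Add3,r1:-6,r2:Add1,r3:-36,r4:Add2,r5:7
cycle 16: CDB Add2=33; issue SUB r3<-Add2 // r0:Add3,r1:-6,r2:Add1,r3:Add2,r4:33,r5:7
cycle 17: CDB Add1=-42 // r0:Add3,r1:-6,r2:-42,r3:Add2,r4:33,r5:7
cycle 18: - // r0:Add3,r1:-6,r2:-42,r3:Add2,r4:33,r5:7
cycle 19: - // r0:Add3,r1:-6,r2:-42,r3:Add2,r4:33,r5:7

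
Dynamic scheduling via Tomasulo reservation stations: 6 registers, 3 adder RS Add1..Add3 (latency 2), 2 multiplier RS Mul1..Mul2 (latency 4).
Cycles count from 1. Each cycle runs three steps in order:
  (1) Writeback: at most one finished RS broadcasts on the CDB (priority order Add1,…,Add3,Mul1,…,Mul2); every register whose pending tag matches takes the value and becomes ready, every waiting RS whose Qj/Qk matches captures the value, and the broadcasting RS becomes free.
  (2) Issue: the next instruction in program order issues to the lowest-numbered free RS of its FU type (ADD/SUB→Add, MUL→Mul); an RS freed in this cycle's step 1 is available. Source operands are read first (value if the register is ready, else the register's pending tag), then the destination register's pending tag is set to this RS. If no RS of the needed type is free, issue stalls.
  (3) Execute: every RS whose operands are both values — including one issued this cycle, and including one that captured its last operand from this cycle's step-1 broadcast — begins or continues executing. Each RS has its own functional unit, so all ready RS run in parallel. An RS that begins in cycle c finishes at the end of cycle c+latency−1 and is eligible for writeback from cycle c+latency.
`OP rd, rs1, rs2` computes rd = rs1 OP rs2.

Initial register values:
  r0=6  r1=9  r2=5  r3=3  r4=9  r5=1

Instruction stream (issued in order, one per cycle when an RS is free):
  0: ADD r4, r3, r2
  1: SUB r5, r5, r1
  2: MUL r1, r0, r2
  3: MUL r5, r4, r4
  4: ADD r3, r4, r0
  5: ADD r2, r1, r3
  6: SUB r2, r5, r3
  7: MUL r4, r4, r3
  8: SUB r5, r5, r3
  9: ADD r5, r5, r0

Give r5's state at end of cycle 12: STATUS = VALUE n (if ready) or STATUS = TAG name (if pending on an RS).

c1: issue ADD r4<-Add1 | r0:6,r1:9,r2:5,r3:3,r4:Add1,r5:1
c2: issue SUB r5<-Add2 | r0:6,r1:9,r2:5,r3:3,r4:Add1,r5:Add2
c3: CDB Add1=8; issue MUL r1<-Mul1 | r0:6,r1:Mul1,r2:5,r3:3,r4:8,r5:Add2
c4: CDB Add2=-8; issue MUL r5<-Mul2 | r0:6,r1:Mul1,r2:5,r3:3,r4:8,r5:Mul2
c5: issue ADD r3<-Add1 | r0:6,r1:Mul1,r2:5,r3:Add1,r4:8,r5:Mul2
c6: issue ADD r2<-Add2 | r0:6,r1:Mul1,r2:Add2,r3:Add1,r4:8,r5:Mul2
c7: CDB Add1=14; issue SUB r2<-Add1 | r0:6,r1:Mul1,r2:Add1,r3:14,r4:8,r5:Mul2
c8: CDB Mul1=30; issue MUL r4<-Mul1 | r0:6,r1:30,r2:Add1,r3:14,r4:Mul1,r5:Mul2
c9: CDB Mul2=64; issue SUB r5<-Add3 | r0:6,r1:30,r2:Add1,r3:14,r4:Mul1,r5:Add3
c10: CDB Add2=44; issue ADD r5<-Add2 | r0:6,r1:30,r2:Add1,r3:14,r4:Mul1,r5:Add2
c11: CDB Add1=50 | r0:6,r1:30,r2:50,r3:14,r4:Mul1,r5:Add2
c12: CDB Add3=50 | r0:6,r1:30,r2:50,r3:14,r4:Mul1,r5:Add2

STATUS = TAG Add2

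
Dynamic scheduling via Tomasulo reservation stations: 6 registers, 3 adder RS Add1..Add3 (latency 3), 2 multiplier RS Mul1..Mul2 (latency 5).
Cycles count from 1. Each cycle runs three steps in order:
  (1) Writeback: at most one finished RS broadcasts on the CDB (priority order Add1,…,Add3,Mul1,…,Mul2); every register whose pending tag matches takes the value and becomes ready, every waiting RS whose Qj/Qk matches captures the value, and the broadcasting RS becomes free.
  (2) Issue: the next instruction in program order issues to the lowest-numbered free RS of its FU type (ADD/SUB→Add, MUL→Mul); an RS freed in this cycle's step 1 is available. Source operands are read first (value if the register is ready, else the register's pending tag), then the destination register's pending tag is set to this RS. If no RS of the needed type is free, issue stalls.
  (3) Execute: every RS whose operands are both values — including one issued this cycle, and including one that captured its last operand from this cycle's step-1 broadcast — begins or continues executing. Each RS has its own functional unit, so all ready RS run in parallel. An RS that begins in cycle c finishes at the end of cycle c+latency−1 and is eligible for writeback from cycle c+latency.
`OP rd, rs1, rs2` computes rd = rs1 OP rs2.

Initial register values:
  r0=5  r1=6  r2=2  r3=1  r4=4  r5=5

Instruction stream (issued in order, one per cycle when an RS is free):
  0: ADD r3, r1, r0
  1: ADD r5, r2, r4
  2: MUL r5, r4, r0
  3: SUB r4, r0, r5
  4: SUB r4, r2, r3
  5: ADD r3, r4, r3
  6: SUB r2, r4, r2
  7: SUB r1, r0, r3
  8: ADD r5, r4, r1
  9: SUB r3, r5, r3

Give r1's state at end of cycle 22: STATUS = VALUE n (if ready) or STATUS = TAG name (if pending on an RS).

STATUS = VALUE 3

c1: issue ADD r3<-Add1 | r0:5,r1:6,r2:2,r3:Add1,r4:4,r5:5
c2: issue ADD r5<-Add2 | r0:5,r1:6,r2:2,r3:Add1,r4:4,r5:Add2
c3: issue MUL r5<-Mul1 | r0:5,r1:6,r2:2,r3:Add1,r4:4,r5:Mul1
c4: CDB Add1=11; issue SUB r4<-Add1 | r0:5,r1:6,r2:2,r3:11,r4:Add1,r5:Mul1
c5: CDB Add2=6; issue SUB r4<-Add2 | r0:5,r1:6,r2:2,r3:11,r4:Add2,r5:Mul1
c6: issue ADD r3<-Add3 | r0:5,r1:6,r2:2,r3:Add3,r4:Add2,r5:Mul1
c7: stall | r0:5,r1:6,r2:2,r3:Add3,r4:Add2,r5:Mul1
c8: CDB Add2=-9; issue SUB r2<-Add2 | r0:5,r1:6,r2:Add2,r3:Add3,r4:-9,r5:Mul1
c9: CDB Mul1=20; stall | r0:5,r1:6,r2:Add2,r3:Add3,r4:-9,r5:20
c10: stall | r0:5,r1:6,r2:Add2,r3:Add3,r4:-9,r5:20
c11: CDB Add2=-11; issue SUB r1<-Add2 | r0:5,r1:Add2,r2:-11,r3:Add3,r4:-9,r5:20
c12: CDB Add1=-15; issue ADD r5<-Add1 | r0:5,r1:Add2,r2:-11,r3:Add3,r4:-9,r5:Add1
c13: CDB Add3=2; issue SUB r3<-Add3 | r0:5,r1:Add2,r2:-11,r3:Add3,r4:-9,r5:Add1
c14: - | r0:5,r1:Add2,r2:-11,r3:Add3,r4:-9,r5:Add1
c15: - | r0:5,r1:Add2,r2:-11,r3:Add3,r4:-9,r5:Add1
c16: CDB Add2=3 | r0:5,r1:3,r2:-11,r3:Add3,r4:-9,r5:Add1
c17: - | r0:5,r1:3,r2:-11,r3:Add3,r4:-9,r5:Add1
c18: - | r0:5,r1:3,r2:-11,r3:Add3,r4:-9,r5:Add1
c19: CDB Add1=-6 | r0:5,r1:3,r2:-11,r3:Add3,r4:-9,r5:-6
c20: - | r0:5,r1:3,r2:-11,r3:Add3,r4:-9,r5:-6
c21: - | r0:5,r1:3,r2:-11,r3:Add3,r4:-9,r5:-6
c22: CDB Add3=-8 | r0:5,r1:3,r2:-11,r3:-8,r4:-9,r5:-6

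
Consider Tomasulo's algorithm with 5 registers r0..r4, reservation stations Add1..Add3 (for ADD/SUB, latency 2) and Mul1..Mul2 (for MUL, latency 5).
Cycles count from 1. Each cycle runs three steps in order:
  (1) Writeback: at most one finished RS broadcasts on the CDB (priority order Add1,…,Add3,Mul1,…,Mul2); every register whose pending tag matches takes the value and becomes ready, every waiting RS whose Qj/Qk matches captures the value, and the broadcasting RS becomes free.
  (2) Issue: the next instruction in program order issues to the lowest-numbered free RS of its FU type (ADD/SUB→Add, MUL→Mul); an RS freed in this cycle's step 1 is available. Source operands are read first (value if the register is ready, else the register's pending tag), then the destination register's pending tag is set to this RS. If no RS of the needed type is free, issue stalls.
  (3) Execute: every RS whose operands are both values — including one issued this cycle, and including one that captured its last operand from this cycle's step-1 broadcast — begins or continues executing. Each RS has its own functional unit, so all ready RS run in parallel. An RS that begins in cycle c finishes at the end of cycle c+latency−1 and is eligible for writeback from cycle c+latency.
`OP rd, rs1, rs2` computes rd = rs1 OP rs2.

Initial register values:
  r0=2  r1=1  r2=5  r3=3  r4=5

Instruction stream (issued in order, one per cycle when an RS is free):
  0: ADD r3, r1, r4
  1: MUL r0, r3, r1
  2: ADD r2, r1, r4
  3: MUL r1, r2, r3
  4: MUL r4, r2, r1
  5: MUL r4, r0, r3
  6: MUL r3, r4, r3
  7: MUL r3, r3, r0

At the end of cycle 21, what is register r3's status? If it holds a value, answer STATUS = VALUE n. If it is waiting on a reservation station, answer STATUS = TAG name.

  c1: issue ADD r3<-Add1  regs: r0:2,r1:1,r2:5,r3:Add1,r4:5
  c2: issue MUL r0<-Mul1  regs: r0:Mul1,r1:1,r2:5,r3:Add1,r4:5
  c3: CDB Add1=6; issue ADD r2<-Add1  regs: r0:Mul1,r1:1,r2:Add1,r3:6,r4:5
  c4: issue MUL r1<-Mul2  regs: r0:Mul1,r1:Mul2,r2:Add1,r3:6,r4:5
  c5: CDB Add1=6; stall  regs: r0:Mul1,r1:Mul2,r2:6,r3:6,r4:5
  c6: stall  regs: r0:Mul1,r1:Mul2,r2:6,r3:6,r4:5
  c7: stall  regs: r0:Mul1,r1:Mul2,r2:6,r3:6,r4:5
  c8: CDB Mul1=6; issue MUL r4<-Mul1  regs: r0:6,r1:Mul2,r2:6,r3:6,r4:Mul1
  c9: stall  regs: r0:6,r1:Mul2,r2:6,r3:6,r4:Mul1
  c10: CDB Mul2=36; issue MUL r4<-Mul2  regs: r0:6,r1:36,r2:6,r3:6,r4:Mul2
  c11: stall  regs: r0:6,r1:36,r2:6,r3:6,r4:Mul2
  c12: stall  regs: r0:6,r1:36,r2:6,r3:6,r4:Mul2
  c13: stall  regs: r0:6,r1:36,r2:6,r3:6,r4:Mul2
  c14: stall  regs: r0:6,r1:36,r2:6,r3:6,r4:Mul2
  c15: CDB Mul1=216; issue MUL r3<-Mul1  regs: r0:6,r1:36,r2:6,r3:Mul1,r4:Mul2
  c16: CDB Mul2=36; issue MUL r3<-Mul2  regs: r0:6,r1:36,r2:6,r3:Mul2,r4:36
  c17: -  regs: r0:6,r1:36,r2:6,r3:Mul2,r4:36
  c18: -  regs: r0:6,r1:36,r2:6,r3:Mul2,r4:36
  c19: -  regs: r0:6,r1:36,r2:6,r3:Mul2,r4:36
  c20: -  regs: r0:6,r1:36,r2:6,r3:Mul2,r4:36
  c21: CDB Mul1=216  regs: r0:6,r1:36,r2:6,r3:Mul2,r4:36

STATUS = TAG Mul2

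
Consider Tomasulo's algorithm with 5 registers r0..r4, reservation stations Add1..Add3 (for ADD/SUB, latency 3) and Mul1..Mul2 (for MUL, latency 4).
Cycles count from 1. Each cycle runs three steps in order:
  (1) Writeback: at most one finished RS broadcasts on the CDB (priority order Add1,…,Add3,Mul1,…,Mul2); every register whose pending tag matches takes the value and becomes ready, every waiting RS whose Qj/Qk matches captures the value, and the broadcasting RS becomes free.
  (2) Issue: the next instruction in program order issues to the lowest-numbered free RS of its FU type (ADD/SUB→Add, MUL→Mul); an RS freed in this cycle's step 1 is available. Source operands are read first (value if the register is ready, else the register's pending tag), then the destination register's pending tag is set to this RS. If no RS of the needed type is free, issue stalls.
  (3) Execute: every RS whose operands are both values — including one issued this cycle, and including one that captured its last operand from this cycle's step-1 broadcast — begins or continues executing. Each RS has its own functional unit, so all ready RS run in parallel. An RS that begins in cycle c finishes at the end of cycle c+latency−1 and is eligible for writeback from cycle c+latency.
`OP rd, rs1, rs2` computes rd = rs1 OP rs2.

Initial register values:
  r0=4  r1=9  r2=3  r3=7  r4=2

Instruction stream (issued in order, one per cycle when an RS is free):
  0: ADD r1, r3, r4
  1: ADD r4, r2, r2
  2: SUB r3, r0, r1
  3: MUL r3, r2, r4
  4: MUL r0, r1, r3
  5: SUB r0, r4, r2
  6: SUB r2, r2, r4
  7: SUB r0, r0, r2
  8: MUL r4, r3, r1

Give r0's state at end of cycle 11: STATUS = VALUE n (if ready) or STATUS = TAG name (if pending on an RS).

STATUS = TAG Add3

cycle 1: issue ADD r1<-Add1 // r0:4,r1:Add1,r2:3,r3:7,r4:2
cycle 2: issue ADD r4<-Add2 // r0:4,r1:Add1,r2:3,r3:7,r4:Add2
cycle 3: issue SUB r3<-Add3 // r0:4,r1:Add1,r2:3,r3:Add3,r4:Add2
cycle 4: CDB Add1=9; issue MUL r3<-Mul1 // r0:4,r1:9,r2:3,r3:Mul1,r4:Add2
cycle 5: CDB Add2=6; issue MUL r0<-Mul2 // r0:Mul2,r1:9,r2:3,r3:Mul1,r4:6
cycle 6: issue SUB r0<-Add1 // r0:Add1,r1:9,r2:3,r3:Mul1,r4:6
cycle 7: CDB Add3=-5; issue SUB r2<-Add2 // r0:Add1,r1:9,r2:Add2,r3:Mul1,r4:6
cycle 8: issue SUB r0<-Add3 // r0:Add3,r1:9,r2:Add2,r3:Mul1,r4:6
cycle 9: CDB Add1=3; stall // r0:Add3,r1:9,r2:Add2,r3:Mul1,r4:6
cycle 10: CDB Add2=-3; stall // r0:Add3,r1:9,r2:-3,r3:Mul1,r4:6
cycle 11: CDB Mul1=18; issue MUL r4<-Mul1 // r0:Add3,r1:9,r2:-3,r3:18,r4:Mul1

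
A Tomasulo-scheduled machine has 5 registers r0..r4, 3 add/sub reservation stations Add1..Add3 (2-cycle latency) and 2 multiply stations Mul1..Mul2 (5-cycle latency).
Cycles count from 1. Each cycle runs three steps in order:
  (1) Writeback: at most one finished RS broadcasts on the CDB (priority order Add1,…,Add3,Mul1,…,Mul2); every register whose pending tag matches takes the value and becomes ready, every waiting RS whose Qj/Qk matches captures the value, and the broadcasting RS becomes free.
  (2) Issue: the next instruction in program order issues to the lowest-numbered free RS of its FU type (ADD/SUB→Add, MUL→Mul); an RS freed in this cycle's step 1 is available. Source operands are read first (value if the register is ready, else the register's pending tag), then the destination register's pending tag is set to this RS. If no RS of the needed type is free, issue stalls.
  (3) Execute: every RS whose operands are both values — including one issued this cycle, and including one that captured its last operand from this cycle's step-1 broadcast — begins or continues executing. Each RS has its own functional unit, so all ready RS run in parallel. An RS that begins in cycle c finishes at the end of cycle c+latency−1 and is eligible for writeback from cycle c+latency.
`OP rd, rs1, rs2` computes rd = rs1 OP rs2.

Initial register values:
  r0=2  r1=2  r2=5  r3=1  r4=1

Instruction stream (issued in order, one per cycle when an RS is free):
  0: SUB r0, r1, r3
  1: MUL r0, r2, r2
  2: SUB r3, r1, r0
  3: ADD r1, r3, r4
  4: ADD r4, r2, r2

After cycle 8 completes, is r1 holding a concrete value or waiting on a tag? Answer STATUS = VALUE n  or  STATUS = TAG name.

  c1: issue SUB r0<-Add1  regs: r0:Add1,r1:2,r2:5,r3:1,r4:1
  c2: issue MUL r0<-Mul1  regs: r0:Mul1,r1:2,r2:5,r3:1,r4:1
  c3: CDB Add1=1; issue SUB r3<-Add1  regs: r0:Mul1,r1:2,r2:5,r3:Add1,r4:1
  c4: issue ADD r1<-Add2  regs: r0:Mul1,r1:Add2,r2:5,r3:Add1,r4:1
  c5: issue ADD r4<-Add3  regs: r0:Mul1,r1:Add2,r2:5,r3:Add1,r4:Add3
  c6: -  regs: r0:Mul1,r1:Add2,r2:5,r3:Add1,r4:Add3
  c7: CDB Add3=10  regs: r0:Mul1,r1:Add2,r2:5,r3:Add1,r4:10
  c8: CDB Mul1=25  regs: r0:25,r1:Add2,r2:5,r3:Add1,r4:10

STATUS = TAG Add2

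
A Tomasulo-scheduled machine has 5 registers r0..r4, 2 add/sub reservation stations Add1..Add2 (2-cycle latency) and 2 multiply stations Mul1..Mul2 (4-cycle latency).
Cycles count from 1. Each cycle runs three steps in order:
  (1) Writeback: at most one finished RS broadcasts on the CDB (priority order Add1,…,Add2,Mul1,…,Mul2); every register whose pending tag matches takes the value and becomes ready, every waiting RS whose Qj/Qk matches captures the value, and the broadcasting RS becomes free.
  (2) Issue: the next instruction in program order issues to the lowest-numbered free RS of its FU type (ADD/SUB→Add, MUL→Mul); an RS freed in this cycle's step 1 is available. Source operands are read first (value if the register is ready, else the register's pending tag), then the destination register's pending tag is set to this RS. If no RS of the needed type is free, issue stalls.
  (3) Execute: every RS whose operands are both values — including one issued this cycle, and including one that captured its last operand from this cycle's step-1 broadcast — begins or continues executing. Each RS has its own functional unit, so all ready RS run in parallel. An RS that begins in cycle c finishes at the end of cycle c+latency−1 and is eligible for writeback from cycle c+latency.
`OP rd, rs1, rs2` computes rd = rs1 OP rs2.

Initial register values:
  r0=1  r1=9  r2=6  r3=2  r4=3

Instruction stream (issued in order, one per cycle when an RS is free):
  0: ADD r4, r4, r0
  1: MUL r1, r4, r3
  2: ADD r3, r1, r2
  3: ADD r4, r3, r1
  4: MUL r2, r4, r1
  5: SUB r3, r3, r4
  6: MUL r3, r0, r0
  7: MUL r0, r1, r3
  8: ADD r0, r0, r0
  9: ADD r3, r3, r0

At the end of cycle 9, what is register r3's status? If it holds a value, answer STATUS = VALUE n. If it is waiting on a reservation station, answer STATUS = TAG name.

STATUS = TAG Add1

c1: issue ADD r4<-Add1 | r0:1,r1:9,r2:6,r3:2,r4:Add1
c2: issue MUL r1<-Mul1 | r0:1,r1:Mul1,r2:6,r3:2,r4:Add1
c3: CDB Add1=4; issue ADD r3<-Add1 | r0:1,r1:Mul1,r2:6,r3:Add1,r4:4
c4: issue ADD r4<-Add2 | r0:1,r1:Mul1,r2:6,r3:Add1,r4:Add2
c5: issue MUL r2<-Mul2 | r0:1,r1:Mul1,r2:Mul2,r3:Add1,r4:Add2
c6: stall | r0:1,r1:Mul1,r2:Mul2,r3:Add1,r4:Add2
c7: CDB Mul1=8; stall | r0:1,r1:8,r2:Mul2,r3:Add1,r4:Add2
c8: stall | r0:1,r1:8,r2:Mul2,r3:Add1,r4:Add2
c9: CDB Add1=14; issue SUB r3<-Add1 | r0:1,r1:8,r2:Mul2,r3:Add1,r4:Add2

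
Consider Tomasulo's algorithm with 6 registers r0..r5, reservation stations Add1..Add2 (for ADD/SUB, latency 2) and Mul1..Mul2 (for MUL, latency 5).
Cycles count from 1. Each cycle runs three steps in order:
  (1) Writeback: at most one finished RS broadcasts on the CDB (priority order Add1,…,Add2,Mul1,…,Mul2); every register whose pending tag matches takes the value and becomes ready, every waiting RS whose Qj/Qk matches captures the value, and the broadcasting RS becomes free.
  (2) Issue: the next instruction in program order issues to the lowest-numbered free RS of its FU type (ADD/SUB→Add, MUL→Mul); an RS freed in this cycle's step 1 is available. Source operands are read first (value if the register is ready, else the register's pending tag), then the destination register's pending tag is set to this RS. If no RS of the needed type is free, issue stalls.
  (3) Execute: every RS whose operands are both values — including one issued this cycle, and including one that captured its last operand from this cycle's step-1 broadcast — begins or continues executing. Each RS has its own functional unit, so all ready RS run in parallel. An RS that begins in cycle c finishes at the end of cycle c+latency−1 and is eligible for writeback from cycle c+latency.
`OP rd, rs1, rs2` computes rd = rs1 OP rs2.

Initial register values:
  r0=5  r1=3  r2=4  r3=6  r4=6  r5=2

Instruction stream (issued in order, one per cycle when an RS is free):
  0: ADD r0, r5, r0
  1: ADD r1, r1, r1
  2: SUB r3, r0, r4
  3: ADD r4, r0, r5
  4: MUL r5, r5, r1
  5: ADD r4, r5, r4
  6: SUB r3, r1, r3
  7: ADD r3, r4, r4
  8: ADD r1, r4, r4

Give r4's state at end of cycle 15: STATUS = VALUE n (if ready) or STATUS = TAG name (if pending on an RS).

STATUS = VALUE 21

  c1: issue ADD r0<-Add1  regs: r0:Add1,r1:3,r2:4,r3:6,r4:6,r5:2
  c2: issue ADD r1<-Add2  regs: r0:Add1,r1:Add2,r2:4,r3:6,r4:6,r5:2
  c3: CDB Add1=7; issue SUB r3<-Add1  regs: r0:7,r1:Add2,r2:4,r3:Add1,r4:6,r5:2
  c4: CDB Add2=6; issue ADD r4<-Add2  regs: r0:7,r1:6,r2:4,r3:Add1,r4:Add2,r5:2
  c5: CDB Add1=1; issue MUL r5<-Mul1  regs: r0:7,r1:6,r2:4,r3:1,r4:Add2,r5:Mul1
  c6: CDB Add2=9; issue ADD r4<-Add1  regs: r0:7,r1:6,r2:4,r3:1,r4:Add1,r5:Mul1
  c7: issue SUB r3<-Add2  regs: r0:7,r1:6,r2:4,r3:Add2,r4:Add1,r5:Mul1
  c8: stall  regs: r0:7,r1:6,r2:4,r3:Add2,r4:Add1,r5:Mul1
  c9: CDB Add2=5; issue ADD r3<-Add2  regs: r0:7,r1:6,r2:4,r3:Add2,r4:Add1,r5:Mul1
  c10: CDB Mul1=12; stall  regs: r0:7,r1:6,r2:4,r3:Add2,r4:Add1,r5:12
  c11: stall  regs: r0:7,r1:6,r2:4,r3:Add2,r4:Add1,r5:12
  c12: CDB Add1=21; issue ADD r1<-Add1  regs: r0:7,r1:Add1,r2:4,r3:Add2,r4:21,r5:12
  c13: -  regs: r0:7,r1:Add1,r2:4,r3:Add2,r4:21,r5:12
  c14: CDB Add1=42  regs: r0:7,r1:42,r2:4,r3:Add2,r4:21,r5:12
  c15: CDB Add2=42  regs: r0:7,r1:42,r2:4,r3:42,r4:21,r5:12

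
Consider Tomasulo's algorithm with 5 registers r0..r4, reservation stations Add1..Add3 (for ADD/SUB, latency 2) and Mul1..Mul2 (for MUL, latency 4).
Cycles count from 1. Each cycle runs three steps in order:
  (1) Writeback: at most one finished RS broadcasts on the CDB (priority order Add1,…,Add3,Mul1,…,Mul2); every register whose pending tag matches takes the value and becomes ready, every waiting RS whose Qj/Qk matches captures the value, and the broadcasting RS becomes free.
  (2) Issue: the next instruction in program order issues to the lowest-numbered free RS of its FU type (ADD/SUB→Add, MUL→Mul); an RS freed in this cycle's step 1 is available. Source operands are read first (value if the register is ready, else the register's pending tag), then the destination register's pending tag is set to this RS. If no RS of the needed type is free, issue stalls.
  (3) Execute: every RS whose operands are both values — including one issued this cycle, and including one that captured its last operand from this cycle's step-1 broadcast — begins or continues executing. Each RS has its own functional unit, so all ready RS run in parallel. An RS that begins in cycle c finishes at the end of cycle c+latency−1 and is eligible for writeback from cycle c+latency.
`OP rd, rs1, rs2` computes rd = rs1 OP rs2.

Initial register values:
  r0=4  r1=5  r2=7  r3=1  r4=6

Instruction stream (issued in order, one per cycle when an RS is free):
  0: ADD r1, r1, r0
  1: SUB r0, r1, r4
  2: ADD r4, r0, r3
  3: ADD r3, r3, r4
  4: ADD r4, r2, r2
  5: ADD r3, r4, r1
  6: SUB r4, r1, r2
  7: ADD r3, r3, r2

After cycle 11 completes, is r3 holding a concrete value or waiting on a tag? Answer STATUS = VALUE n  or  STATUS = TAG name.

cycle 1: issue ADD r1<-Add1 // r0:4,r1:Add1,r2:7,r3:1,r4:6
cycle 2: issue SUB r0<-Add2 // r0:Add2,r1:Add1,r2:7,r3:1,r4:6
cycle 3: CDB Add1=9; issue ADD r4<-Add1 // r0:Add2,r1:9,r2:7,r3:1,r4:Add1
cycle 4: issue ADD r3<-Add3 // r0:Add2,r1:9,r2:7,r3:Add3,r4:Add1
cycle 5: CDB Add2=3; issue ADD r4<-Add2 // r0:3,r1:9,r2:7,r3:Add3,r4:Add2
cycle 6: stall // r0:3,r1:9,r2:7,r3:Add3,r4:Add2
cycle 7: CDB Add1=4; issue ADD r3<-Add1 // r0:3,r1:9,r2:7,r3:Add1,r4:Add2
cycle 8: CDB Add2=14; issue SUB r4<-Add2 // r0:3,r1:9,r2:7,r3:Add1,r4:Add2
cycle 9: CDB Add3=5; issue ADD r3<-Add3 // r0:3,r1:9,r2:7,r3:Add3,r4:Add2
cycle 10: CDB Add1=23 // r0:3,r1:9,r2:7,r3:Add3,r4:Add2
cycle 11: CDB Add2=2 // r0:3,r1:9,r2:7,r3:Add3,r4:2

STATUS = TAG Add3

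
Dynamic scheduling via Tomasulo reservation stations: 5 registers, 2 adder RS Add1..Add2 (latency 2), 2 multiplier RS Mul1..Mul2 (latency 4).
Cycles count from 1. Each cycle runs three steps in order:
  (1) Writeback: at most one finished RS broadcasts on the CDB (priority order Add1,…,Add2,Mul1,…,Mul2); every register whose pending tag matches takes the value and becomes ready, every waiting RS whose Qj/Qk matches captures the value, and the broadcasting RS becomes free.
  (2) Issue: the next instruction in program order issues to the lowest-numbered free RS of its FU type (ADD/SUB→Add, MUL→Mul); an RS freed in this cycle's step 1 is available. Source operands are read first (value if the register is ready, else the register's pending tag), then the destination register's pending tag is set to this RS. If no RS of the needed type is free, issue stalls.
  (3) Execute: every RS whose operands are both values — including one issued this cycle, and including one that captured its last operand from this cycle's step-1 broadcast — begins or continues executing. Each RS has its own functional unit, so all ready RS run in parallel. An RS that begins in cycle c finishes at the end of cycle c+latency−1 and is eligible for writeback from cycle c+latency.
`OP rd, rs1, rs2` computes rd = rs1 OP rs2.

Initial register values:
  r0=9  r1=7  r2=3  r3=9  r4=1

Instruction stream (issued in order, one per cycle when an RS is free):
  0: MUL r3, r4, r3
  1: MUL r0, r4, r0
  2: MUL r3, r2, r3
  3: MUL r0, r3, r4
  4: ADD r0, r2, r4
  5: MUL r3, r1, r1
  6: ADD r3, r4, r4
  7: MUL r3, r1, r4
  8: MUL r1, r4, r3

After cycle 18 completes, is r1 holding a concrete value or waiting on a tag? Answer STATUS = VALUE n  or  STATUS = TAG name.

STATUS = TAG Mul2

cycle 1: issue MUL r3<-Mul1 // r0:9,r1:7,r2:3,r3:Mul1,r4:1
cycle 2: issue MUL r0<-Mul2 // r0:Mul2,r1:7,r2:3,r3:Mul1,r4:1
cycle 3: stall // r0:Mul2,r1:7,r2:3,r3:Mul1,r4:1
cycle 4: stall // r0:Mul2,r1:7,r2:3,r3:Mul1,r4:1
cycle 5: CDB Mul1=9; issue MUL r3<-Mul1 // r0:Mul2,r1:7,r2:3,r3:Mul1,r4:1
cycle 6: CDB Mul2=9; issue MUL r0<-Mul2 // r0:Mul2,r1:7,r2:3,r3:Mul1,r4:1
cycle 7: issue ADD r0<-Add1 // r0:Add1,r1:7,r2:3,r3:Mul1,r4:1
cycle 8: stall // r0:Add1,r1:7,r2:3,r3:Mul1,r4:1
cycle 9: CDB Add1=4; stall // r0:4,r1:7,r2:3,r3:Mul1,r4:1
cycle 10: CDB Mul1=27; issue MUL r3<-Mul1 // r0:4,r1:7,r2:3,r3:Mul1,r4:1
cycle 11: issue ADD r3<-Add1 // r0:4,r1:7,r2:3,r3:Add1,r4:1
cycle 12: stall // r0:4,r1:7,r2:3,r3:Add1,r4:1
cycle 13: CDB Add1=2; stall // r0:4,r1:7,r2:3,r3:2,r4:1
cycle 14: CDB Mul1=49; issue MUL r3<-Mul1 // r0:4,r1:7,r2:3,r3:Mul1,r4:1
cycle 15: CDB Mul2=27; issue MUL r1<-Mul2 // r0:4,r1:Mul2,r2:3,r3:Mul1,r4:1
cycle 16: - // r0:4,r1:Mul2,r2:3,r3:Mul1,r4:1
cycle 17: - // r0:4,r1:Mul2,r2:3,r3:Mul1,r4:1
cycle 18: CDB Mul1=7 // r0:4,r1:Mul2,r2:3,r3:7,r4:1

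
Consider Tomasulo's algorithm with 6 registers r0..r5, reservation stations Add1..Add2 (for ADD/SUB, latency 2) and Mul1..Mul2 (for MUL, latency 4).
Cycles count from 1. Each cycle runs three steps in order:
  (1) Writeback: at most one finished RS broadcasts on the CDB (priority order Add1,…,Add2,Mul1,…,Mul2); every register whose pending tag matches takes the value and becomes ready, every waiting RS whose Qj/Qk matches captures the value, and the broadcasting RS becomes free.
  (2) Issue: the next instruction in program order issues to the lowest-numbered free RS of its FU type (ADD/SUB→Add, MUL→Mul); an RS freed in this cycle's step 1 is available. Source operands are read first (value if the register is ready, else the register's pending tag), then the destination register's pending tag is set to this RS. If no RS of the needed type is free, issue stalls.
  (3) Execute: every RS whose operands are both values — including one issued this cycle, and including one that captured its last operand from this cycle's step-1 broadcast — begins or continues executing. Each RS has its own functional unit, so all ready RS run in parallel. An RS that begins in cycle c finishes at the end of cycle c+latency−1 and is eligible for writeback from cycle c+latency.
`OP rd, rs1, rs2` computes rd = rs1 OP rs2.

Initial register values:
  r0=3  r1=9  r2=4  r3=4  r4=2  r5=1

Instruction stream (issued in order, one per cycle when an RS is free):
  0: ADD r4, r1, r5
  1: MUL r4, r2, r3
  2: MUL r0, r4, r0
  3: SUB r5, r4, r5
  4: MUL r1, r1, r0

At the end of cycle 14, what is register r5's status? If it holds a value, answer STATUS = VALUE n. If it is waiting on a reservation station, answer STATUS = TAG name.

cycle 1: issue ADD r4<-Add1 // r0:3,r1:9,r2:4,r3:4,r4:Add1,r5:1
cycle 2: issue MUL r4<-Mul1 // r0:3,r1:9,r2:4,r3:4,r4:Mul1,r5:1
cycle 3: CDB Add1=10; issue MUL r0<-Mul2 // r0:Mul2,r1:9,r2:4,r3:4,r4:Mul1,r5:1
cycle 4: issue SUB r5<-Add1 // r0:Mul2,r1:9,r2:4,r3:4,r4:Mul1,r5:Add1
cycle 5: stall // r0:Mul2,r1:9,r2:4,r3:4,r4:Mul1,r5:Add1
cycle 6: CDB Mul1=16; issue MUL r1<-Mul1 // r0:Mul2,r1:Mul1,r2:4,r3:4,r4:16,r5:Add1
cycle 7: - // r0:Mul2,r1:Mul1,r2:4,r3:4,r4:16,r5:Add1
cycle 8: CDB Add1=15 // r0:Mul2,r1:Mul1,r2:4,r3:4,r4:16,r5:15
cycle 9: - // r0:Mul2,r1:Mul1,r2:4,r3:4,r4:16,r5:15
cycle 10: CDB Mul2=48 // r0:48,r1:Mul1,r2:4,r3:4,r4:16,r5:15
cycle 11: - // r0:48,r1:Mul1,r2:4,r3:4,r4:16,r5:15
cycle 12: - // r0:48,r1:Mul1,r2:4,r3:4,r4:16,r5:15
cycle 13: - // r0:48,r1:Mul1,r2:4,r3:4,r4:16,r5:15
cycle 14: CDB Mul1=432 // r0:48,r1:432,r2:4,r3:4,r4:16,r5:15

STATUS = VALUE 15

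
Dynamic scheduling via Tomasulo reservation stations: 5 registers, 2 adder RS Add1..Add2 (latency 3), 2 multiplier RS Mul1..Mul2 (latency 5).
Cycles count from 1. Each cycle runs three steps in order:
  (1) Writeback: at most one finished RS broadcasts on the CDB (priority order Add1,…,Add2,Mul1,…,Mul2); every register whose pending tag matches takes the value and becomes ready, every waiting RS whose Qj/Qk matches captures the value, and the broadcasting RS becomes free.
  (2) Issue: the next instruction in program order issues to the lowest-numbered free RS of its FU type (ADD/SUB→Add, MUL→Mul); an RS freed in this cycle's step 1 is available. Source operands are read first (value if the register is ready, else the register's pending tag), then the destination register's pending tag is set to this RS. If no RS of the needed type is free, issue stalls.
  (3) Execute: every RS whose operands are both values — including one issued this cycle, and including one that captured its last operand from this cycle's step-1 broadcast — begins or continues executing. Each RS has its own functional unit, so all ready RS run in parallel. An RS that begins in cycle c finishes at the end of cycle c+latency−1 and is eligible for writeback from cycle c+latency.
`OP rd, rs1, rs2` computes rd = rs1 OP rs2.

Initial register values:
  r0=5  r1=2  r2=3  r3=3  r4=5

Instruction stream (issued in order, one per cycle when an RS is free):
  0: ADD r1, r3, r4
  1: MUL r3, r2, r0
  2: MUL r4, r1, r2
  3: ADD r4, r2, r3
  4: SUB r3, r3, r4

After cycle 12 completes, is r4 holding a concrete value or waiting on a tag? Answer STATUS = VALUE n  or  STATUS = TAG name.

  c1: issue ADD r1<-Add1  regs: r0:5,r1:Add1,r2:3,r3:3,r4:5
  c2: issue MUL r3<-Mul1  regs: r0:5,r1:Add1,r2:3,r3:Mul1,r4:5
  c3: issue MUL r4<-Mul2  regs: r0:5,r1:Add1,r2:3,r3:Mul1,r4:Mul2
  c4: CDB Add1=8; issue ADD r4<-Add1  regs: r0:5,r1:8,r2:3,r3:Mul1,r4:Add1
  c5: issue SUB r3<-Add2  regs: r0:5,r1:8,r2:3,r3:Add2,r4:Add1
  c6: -  regs: r0:5,r1:8,r2:3,r3:Add2,r4:Add1
  c7: CDB Mul1=15  regs: r0:5,r1:8,r2:3,r3:Add2,r4:Add1
  c8: -  regs: r0:5,r1:8,r2:3,r3:Add2,r4:Add1
  c9: CDB Mul2=24  regs: r0:5,r1:8,r2:3,r3:Add2,r4:Add1
  c10: CDB Add1=18  regs: r0:5,r1:8,r2:3,r3:Add2,r4:18
  c11: -  regs: r0:5,r1:8,r2:3,r3:Add2,r4:18
  c12: -  regs: r0:5,r1:8,r2:3,r3:Add2,r4:18

STATUS = VALUE 18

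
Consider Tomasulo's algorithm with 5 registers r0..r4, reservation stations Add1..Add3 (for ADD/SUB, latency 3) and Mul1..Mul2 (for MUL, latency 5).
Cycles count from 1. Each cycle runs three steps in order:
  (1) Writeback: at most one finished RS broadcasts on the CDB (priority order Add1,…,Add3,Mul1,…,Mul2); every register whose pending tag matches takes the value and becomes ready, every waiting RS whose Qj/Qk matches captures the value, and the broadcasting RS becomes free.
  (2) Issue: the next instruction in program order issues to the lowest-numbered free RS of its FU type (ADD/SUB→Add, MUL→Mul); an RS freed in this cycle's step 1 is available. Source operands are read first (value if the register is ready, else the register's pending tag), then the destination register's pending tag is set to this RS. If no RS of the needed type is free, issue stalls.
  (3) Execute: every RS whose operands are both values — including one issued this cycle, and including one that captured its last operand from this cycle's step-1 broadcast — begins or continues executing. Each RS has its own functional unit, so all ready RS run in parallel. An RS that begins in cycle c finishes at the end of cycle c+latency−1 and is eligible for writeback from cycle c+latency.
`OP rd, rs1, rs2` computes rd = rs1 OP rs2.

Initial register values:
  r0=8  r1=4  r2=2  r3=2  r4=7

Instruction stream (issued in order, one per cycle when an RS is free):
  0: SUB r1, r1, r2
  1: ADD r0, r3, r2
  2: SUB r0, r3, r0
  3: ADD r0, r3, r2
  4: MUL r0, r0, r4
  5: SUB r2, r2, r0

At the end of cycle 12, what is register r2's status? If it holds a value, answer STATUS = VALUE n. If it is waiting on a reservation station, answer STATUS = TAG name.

cycle 1: issue SUB r1<-Add1 // r0:8,r1:Add1,r2:2,r3:2,r4:7
cycle 2: issue ADD r0<-Add2 // r0:Add2,r1:Add1,r2:2,r3:2,r4:7
cycle 3: issue SUB r0<-Add3 // r0:Add3,r1:Add1,r2:2,r3:2,r4:7
cycle 4: CDB Add1=2; issue ADD r0<-Add1 // r0:Add1,r1:2,r2:2,r3:2,r4:7
cycle 5: CDB Add2=4; issue MUL r0<-Mul1 // r0:Mul1,r1:2,r2:2,r3:2,r4:7
cycle 6: issue SUB r2<-Add2 // r0:Mul1,r1:2,r2:Add2,r3:2,r4:7
cycle 7: CDB Add1=4 // r0:Mul1,r1:2,r2:Add2,r3:2,r4:7
cycle 8: CDB Add3=-2 // r0:Mul1,r1:2,r2:Add2,r3:2,r4:7
cycle 9: - // r0:Mul1,r1:2,r2:Add2,r3:2,r4:7
cycle 10: - // r0:Mul1,r1:2,r2:Add2,r3:2,r4:7
cycle 11: - // r0:Mul1,r1:2,r2:Add2,r3:2,r4:7
cycle 12: CDB Mul1=28 // r0:28,r1:2,r2:Add2,r3:2,r4:7

STATUS = TAG Add2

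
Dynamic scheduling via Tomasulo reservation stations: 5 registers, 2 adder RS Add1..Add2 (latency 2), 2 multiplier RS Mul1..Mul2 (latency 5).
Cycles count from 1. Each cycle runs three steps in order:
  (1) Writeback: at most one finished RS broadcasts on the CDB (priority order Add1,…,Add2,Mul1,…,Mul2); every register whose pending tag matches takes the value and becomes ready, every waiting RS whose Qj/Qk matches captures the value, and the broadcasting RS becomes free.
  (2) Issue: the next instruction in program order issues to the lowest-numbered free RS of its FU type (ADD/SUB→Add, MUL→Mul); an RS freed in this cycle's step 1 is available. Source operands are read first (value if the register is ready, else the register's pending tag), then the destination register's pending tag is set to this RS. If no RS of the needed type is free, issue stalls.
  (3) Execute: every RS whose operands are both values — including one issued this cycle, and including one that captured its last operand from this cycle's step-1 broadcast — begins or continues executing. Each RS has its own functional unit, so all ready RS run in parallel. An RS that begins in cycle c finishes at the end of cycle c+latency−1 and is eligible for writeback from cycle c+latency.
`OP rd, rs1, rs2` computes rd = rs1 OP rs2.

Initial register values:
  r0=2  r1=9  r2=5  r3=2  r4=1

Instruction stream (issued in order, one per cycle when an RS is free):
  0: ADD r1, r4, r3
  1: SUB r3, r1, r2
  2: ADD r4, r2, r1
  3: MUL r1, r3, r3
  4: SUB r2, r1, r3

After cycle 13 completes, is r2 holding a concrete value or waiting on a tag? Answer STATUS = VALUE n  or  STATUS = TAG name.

STATUS = VALUE 6

  c1: issue ADD r1<-Add1  regs: r0:2,r1:Add1,r2:5,r3:2,r4:1
  c2: issue SUB r3<-Add2  regs: r0:2,r1:Add1,r2:5,r3:Add2,r4:1
  c3: CDB Add1=3; issue ADD r4<-Add1  regs: r0:2,r1:3,r2:5,r3:Add2,r4:Add1
  c4: issue MUL r1<-Mul1  regs: r0:2,r1:Mul1,r2:5,r3:Add2,r4:Add1
  c5: CDB Add1=8; issue SUB r2<-Add1  regs: r0:2,r1:Mul1,r2:Add1,r3:Add2,r4:8
  c6: CDB Add2=-2  regs: r0:2,r1:Mul1,r2:Add1,r3:-2,r4:8
  c7: -  regs: r0:2,r1:Mul1,r2:Add1,r3:-2,r4:8
  c8: -  regs: r0:2,r1:Mul1,r2:Add1,r3:-2,r4:8
  c9: -  regs: r0:2,r1:Mul1,r2:Add1,r3:-2,r4:8
  c10: -  regs: r0:2,r1:Mul1,r2:Add1,r3:-2,r4:8
  c11: CDB Mul1=4  regs: r0:2,r1:4,r2:Add1,r3:-2,r4:8
  c12: -  regs: r0:2,r1:4,r2:Add1,r3:-2,r4:8
  c13: CDB Add1=6  regs: r0:2,r1:4,r2:6,r3:-2,r4:8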